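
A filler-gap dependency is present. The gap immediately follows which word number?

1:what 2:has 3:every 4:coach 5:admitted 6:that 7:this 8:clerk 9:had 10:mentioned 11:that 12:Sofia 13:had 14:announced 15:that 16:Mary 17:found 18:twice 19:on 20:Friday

17

The displaced element is "what" (word 1).
It is linked across 3 clause boundaries (that → that → that).
It functions as the direct object of "found", so the gap sits immediately after word 17 ("found").
Base order: Every coach has admitted that this clerk had mentioned that Sofia had announced that Mary found what twice on Friday.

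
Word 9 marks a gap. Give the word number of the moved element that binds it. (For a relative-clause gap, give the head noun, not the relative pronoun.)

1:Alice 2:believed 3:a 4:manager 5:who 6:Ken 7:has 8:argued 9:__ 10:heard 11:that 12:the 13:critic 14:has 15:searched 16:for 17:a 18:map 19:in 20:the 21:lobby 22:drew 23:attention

4

The gap at 9 is the subject of "heard", inside a relative clause.
The relative pronoun is "who" (word 5); it is bound by the head noun immediately before it.
Its filler is the head noun "manager", at word 4.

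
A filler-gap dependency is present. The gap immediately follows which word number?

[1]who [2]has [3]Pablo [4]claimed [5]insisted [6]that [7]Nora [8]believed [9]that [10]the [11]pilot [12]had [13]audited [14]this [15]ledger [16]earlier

4

The displaced element is "who" (word 1).
It is linked across 1 clause boundary (Ø).
It functions as the subject of "insisted", so the gap sits immediately after word 4 ("claimed").
Base order: Pablo has claimed that who insisted that Nora believed that the pilot had audited this ledger earlier.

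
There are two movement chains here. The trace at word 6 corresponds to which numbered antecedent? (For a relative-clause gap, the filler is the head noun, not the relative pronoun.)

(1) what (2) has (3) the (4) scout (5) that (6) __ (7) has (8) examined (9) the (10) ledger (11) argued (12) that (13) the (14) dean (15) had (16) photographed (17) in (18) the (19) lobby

The marked gap is inside the relative clause, the subject of "examined".
Its filler is the head noun "scout" (via "that"), at word 4.
(The other dependency links word 1 to a gap after word 16.)

4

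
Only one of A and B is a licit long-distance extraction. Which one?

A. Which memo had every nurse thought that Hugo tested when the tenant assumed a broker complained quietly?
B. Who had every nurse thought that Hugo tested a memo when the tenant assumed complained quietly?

In B, the wh-phrase is extracted from inside an adjunct island (introduced by "when"), which blocks movement.
In A, the extraction path crosses only that-complement boundaries, which are transparent.
So A is grammatical.

A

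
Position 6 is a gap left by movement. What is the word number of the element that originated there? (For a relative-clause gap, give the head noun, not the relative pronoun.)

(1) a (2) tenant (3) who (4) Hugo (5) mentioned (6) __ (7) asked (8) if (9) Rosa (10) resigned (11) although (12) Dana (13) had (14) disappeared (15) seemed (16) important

The gap at 6 is the subject of "asked", inside a relative clause.
The relative pronoun is "who" (word 3); it is bound by the head noun immediately before it.
Its filler is the head noun "tenant", at word 2.

2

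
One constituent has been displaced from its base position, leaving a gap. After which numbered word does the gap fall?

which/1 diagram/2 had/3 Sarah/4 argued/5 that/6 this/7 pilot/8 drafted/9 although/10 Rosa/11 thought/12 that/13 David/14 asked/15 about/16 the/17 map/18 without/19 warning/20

The displaced element is "which diagram" (word 2).
It is linked across 1 clause boundary (that).
It functions as the direct object of "drafted", so the gap sits immediately after word 9 ("drafted").
Base order: Sarah had argued that this pilot drafted which diagram although Rosa thought that David asked about the map without warning.

9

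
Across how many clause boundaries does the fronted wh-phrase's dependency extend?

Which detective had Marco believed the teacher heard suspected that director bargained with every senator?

2

"which detective" is extracted from the subject of "suspected".
Boundaries crossed, outermost first: [Ø], [Ø] — 2 in total.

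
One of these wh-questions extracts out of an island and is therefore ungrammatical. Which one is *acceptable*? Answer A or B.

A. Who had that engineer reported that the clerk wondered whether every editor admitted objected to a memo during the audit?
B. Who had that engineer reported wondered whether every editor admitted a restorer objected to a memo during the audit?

B

In A, the wh-phrase is extracted from inside a wh-island (introduced by "whether"), which blocks movement.
In B, the extraction path crosses only that-complement boundaries, which are transparent.
So B is grammatical.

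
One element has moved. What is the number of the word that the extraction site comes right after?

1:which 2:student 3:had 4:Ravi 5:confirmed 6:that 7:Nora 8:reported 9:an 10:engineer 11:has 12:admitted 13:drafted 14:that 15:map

The displaced element is "which student" (word 2).
It is linked across 3 clause boundaries (that → Ø → Ø).
It functions as the subject of "drafted", so the gap sits immediately after word 12 ("admitted").
Base order: Ravi had confirmed that Nora reported an engineer has admitted that which student drafted that map.

12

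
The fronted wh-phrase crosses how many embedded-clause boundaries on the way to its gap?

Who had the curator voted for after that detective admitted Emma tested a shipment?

0

"who" originates inside the matrix clause — no clause boundary is crossed.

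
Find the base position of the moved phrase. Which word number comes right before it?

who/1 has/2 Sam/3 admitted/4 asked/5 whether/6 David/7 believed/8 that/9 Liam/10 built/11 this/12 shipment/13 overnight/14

The displaced element is "who" (word 1).
It is linked across 1 clause boundary (Ø).
It functions as the subject of "asked", so the gap sits immediately after word 4 ("admitted").
Base order: Sam has admitted that who asked whether David believed that Liam built this shipment overnight.

4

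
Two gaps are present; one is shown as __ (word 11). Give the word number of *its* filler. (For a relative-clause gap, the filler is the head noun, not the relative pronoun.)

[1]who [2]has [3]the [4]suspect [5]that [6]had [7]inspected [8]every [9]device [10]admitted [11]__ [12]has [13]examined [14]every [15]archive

1

The marked gap is the subject of "examined".
Its filler is the fronted wh-phrase "who", at word 1.
(The other dependency links word 4 to a gap after word 5.)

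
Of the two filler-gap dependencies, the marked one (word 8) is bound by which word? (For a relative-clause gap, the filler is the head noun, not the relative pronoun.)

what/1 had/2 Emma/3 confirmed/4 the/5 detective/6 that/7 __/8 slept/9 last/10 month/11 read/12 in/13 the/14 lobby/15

6

The marked gap is inside the relative clause, the subject of "slept".
Its filler is the head noun "detective" (via "that"), at word 6.
(The other dependency links word 1 to a gap after word 12.)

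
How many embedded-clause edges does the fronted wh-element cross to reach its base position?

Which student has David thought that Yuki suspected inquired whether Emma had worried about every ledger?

"which student" is extracted from the subject of "inquired".
Boundaries crossed, outermost first: [that], [Ø] — 2 in total.

2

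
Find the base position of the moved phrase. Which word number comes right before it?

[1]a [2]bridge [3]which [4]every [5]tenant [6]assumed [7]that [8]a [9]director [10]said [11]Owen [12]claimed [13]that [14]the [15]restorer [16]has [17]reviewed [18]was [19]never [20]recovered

The displaced element is "a bridge" (word 2).
It is linked across 3 clause boundaries (that → Ø → that).
It functions as the direct object of "reviewed", so the gap sits immediately after word 17 ("reviewed").
Base order: Every tenant assumed that a director said Owen claimed that the restorer has reviewed a bridge.

17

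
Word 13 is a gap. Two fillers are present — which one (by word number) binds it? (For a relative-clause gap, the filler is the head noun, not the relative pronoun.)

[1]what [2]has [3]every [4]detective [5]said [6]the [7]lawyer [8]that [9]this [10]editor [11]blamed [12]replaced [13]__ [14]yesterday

The marked gap is the direct object of "replaced".
Its filler is the fronted wh-phrase "what", at word 1.
(The other dependency links word 7 to a gap after word 11.)

1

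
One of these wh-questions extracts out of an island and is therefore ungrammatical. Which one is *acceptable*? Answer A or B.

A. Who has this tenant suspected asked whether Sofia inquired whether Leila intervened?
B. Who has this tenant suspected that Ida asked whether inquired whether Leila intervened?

In B, the wh-phrase is extracted from inside a wh-island (introduced by "whether"), which blocks movement.
In A, the extraction path crosses only that-complement boundaries, which are transparent.
So A is grammatical.

A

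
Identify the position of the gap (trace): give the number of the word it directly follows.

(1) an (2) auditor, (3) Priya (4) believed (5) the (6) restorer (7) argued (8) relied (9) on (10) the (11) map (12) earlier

7

The displaced element is "an auditor" (word 2).
It is linked across 2 clause boundaries (Ø → Ø).
It functions as the subject of "relied", so the gap sits immediately after word 7 ("argued").
Base order: Priya believed the restorer argued that an auditor relied on the map earlier.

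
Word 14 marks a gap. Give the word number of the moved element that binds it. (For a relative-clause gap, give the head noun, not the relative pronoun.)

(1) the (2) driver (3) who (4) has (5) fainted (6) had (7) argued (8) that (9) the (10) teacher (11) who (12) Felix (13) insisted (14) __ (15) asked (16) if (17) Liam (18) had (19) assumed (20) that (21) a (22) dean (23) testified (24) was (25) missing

10

The gap at 14 is the subject of "asked", inside a relative clause.
The relative pronoun is "who" (word 11); it is bound by the head noun immediately before it.
Its filler is the head noun "teacher", at word 10.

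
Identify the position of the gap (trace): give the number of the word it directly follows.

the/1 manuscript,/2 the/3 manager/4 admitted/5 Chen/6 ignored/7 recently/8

The displaced element is "the manuscript" (word 2).
It is linked across 1 clause boundary (Ø).
It functions as the direct object of "ignored", so the gap sits immediately after word 7 ("ignored").
Base order: The manager admitted Chen ignored the manuscript recently.

7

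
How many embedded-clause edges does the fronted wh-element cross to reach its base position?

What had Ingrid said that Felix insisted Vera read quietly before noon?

2

"what" is extracted from the object of "read".
Boundaries crossed, outermost first: [that], [Ø] — 2 in total.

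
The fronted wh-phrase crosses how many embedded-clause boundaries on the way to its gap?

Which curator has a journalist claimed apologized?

"which curator" is extracted from the subject of "apologized".
Boundaries crossed, outermost first: [Ø] — 1 in total.

1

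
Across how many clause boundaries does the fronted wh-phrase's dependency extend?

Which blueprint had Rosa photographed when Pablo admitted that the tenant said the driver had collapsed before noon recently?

0

"which blueprint" originates inside the matrix clause — no clause boundary is crossed.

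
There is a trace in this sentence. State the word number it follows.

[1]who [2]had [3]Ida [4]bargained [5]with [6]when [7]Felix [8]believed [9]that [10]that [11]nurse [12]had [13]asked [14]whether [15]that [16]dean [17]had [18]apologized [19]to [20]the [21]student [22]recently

5

The displaced element is "who" (word 1).
It functions as the object of the preposition "with" of "bargained", so the gap sits immediately after word 5 ("with").
Base order: Ida had bargained with who when Felix believed that that nurse had asked whether that dean had apologized to the student recently.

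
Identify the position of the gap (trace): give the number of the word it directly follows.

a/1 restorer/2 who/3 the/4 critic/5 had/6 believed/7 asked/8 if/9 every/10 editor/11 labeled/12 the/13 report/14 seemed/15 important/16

7

The displaced element is "a restorer" (word 2).
It is linked across 1 clause boundary (Ø).
It functions as the subject of "asked", so the gap sits immediately after word 7 ("believed").
Base order: The critic had believed that a restorer asked if every editor labeled the report.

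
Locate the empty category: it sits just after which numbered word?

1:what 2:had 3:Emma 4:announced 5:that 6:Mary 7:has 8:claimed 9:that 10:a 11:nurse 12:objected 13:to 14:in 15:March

The displaced element is "what" (word 1).
It is linked across 2 clause boundaries (that → that).
It functions as the object of the preposition "to" of "objected", so the gap sits immediately after word 13 ("to").
Base order: Emma had announced that Mary has claimed that a nurse objected to what in March.

13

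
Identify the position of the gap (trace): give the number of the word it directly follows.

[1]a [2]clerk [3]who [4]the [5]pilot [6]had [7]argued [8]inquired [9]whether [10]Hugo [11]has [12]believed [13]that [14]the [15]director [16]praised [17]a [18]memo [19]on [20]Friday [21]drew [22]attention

The displaced element is "a clerk" (word 2).
It is linked across 1 clause boundary (Ø).
It functions as the subject of "inquired", so the gap sits immediately after word 7 ("argued").
Base order: The pilot had argued a clerk inquired whether Hugo has believed that the director praised a memo on Friday.

7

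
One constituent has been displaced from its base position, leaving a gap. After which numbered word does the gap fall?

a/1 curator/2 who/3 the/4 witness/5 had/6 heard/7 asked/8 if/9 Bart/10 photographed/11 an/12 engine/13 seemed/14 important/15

7

The displaced element is "a curator" (word 2).
It is linked across 1 clause boundary (Ø).
It functions as the subject of "asked", so the gap sits immediately after word 7 ("heard").
Base order: The witness had heard that a curator asked if Bart photographed an engine.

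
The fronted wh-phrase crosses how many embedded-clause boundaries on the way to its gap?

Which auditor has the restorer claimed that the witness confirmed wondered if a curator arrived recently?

"which auditor" is extracted from the subject of "wondered".
Boundaries crossed, outermost first: [that], [Ø] — 2 in total.

2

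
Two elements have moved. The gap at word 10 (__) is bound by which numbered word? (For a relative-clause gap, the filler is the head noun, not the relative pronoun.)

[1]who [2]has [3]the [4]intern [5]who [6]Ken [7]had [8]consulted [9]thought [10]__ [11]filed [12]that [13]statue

1

The marked gap is the subject of "filed".
Its filler is the fronted wh-phrase "who", at word 1.
(The other dependency links word 4 to a gap after word 8.)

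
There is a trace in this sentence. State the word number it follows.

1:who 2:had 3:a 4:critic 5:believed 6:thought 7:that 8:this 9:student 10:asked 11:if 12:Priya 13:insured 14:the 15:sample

5

The displaced element is "who" (word 1).
It is linked across 1 clause boundary (Ø).
It functions as the subject of "thought", so the gap sits immediately after word 5 ("believed").
Base order: A critic had believed that who thought that this student asked if Priya insured the sample.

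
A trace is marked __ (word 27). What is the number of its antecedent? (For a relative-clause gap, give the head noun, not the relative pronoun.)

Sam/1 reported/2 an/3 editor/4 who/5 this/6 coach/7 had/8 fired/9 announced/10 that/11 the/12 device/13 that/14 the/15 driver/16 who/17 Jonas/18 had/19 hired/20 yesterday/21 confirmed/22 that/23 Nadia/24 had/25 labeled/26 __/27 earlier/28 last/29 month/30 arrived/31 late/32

13

The gap at 27 is the object of "labeled", inside a relative clause.
The relative pronoun is "that" (word 14); it is bound by the head noun immediately before it.
Its filler is the head noun "device", at word 13.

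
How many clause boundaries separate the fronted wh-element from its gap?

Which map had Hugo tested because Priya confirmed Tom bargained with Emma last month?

"which map" originates inside the matrix clause — no clause boundary is crossed.

0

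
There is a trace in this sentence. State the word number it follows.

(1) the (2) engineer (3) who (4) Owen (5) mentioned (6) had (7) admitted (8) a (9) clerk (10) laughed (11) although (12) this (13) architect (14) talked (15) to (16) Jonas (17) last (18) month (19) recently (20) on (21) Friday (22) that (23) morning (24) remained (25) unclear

The displaced element is "the engineer" (word 2).
It is linked across 1 clause boundary (Ø).
It functions as the subject of "admitted", so the gap sits immediately after word 5 ("mentioned").
Base order: Owen mentioned the engineer had admitted a clerk laughed although this architect talked to Jonas last month recently on Friday that morning.

5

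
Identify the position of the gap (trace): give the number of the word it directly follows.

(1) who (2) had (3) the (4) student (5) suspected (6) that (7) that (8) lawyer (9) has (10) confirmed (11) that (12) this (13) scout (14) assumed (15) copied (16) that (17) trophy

The displaced element is "who" (word 1).
It is linked across 3 clause boundaries (that → that → Ø).
It functions as the subject of "copied", so the gap sits immediately after word 14 ("assumed").
Base order: The student had suspected that that lawyer has confirmed that this scout assumed that who copied that trophy.

14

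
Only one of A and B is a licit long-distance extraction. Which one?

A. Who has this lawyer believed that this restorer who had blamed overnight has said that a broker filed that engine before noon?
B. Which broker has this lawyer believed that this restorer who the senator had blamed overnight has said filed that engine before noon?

B

In A, the wh-phrase is extracted from inside a complex-NP island (relative clause) (introduced by "who"), which blocks movement.
In B, the extraction path crosses only that-complement boundaries, which are transparent.
So B is grammatical.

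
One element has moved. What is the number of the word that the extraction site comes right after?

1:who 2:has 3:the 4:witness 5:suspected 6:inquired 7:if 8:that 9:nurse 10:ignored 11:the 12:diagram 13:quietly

The displaced element is "who" (word 1).
It is linked across 1 clause boundary (Ø).
It functions as the subject of "inquired", so the gap sits immediately after word 5 ("suspected").
Base order: The witness has suspected who inquired if that nurse ignored the diagram quietly.

5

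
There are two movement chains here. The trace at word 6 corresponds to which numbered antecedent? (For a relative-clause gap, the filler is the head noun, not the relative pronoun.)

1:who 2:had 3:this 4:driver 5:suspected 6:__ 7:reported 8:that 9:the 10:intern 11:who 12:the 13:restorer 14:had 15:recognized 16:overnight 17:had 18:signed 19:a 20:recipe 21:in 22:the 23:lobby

The marked gap is the subject of "reported".
Its filler is the fronted wh-phrase "who", at word 1.
(The other dependency links word 10 to a gap after word 15.)

1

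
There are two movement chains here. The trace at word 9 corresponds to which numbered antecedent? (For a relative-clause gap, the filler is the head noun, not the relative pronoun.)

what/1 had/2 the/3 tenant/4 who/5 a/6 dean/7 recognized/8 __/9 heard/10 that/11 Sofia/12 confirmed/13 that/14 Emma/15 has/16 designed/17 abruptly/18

4

The marked gap is inside the relative clause, the direct object of "recognized".
Its filler is the head noun "tenant" (via "who"), at word 4.
(The other dependency links word 1 to a gap after word 17.)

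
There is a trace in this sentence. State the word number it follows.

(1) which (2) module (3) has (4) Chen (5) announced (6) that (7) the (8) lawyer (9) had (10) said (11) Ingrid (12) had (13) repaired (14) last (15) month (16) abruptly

13

The displaced element is "which module" (word 2).
It is linked across 2 clause boundaries (that → Ø).
It functions as the direct object of "repaired", so the gap sits immediately after word 13 ("repaired").
Base order: Chen has announced that the lawyer had said Ingrid had repaired which module last month abruptly.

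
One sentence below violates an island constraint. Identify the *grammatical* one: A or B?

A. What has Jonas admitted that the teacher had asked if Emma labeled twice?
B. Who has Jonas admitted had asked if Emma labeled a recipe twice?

B

In A, the wh-phrase is extracted from inside a wh-island (introduced by "if"), which blocks movement.
In B, the extraction path crosses only that-complement boundaries, which are transparent.
So B is grammatical.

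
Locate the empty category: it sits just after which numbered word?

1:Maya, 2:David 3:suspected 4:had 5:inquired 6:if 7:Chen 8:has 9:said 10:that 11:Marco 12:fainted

3

The displaced element is "Maya" (word 1).
It is linked across 1 clause boundary (Ø).
It functions as the subject of "inquired", so the gap sits immediately after word 3 ("suspected").
Base order: David suspected that Maya had inquired if Chen has said that Marco fainted.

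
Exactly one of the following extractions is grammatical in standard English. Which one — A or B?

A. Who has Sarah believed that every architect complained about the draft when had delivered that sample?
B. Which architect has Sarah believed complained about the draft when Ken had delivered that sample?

B

In A, the wh-phrase is extracted from inside an adjunct island (introduced by "when"), which blocks movement.
In B, the extraction path crosses only that-complement boundaries, which are transparent.
So B is grammatical.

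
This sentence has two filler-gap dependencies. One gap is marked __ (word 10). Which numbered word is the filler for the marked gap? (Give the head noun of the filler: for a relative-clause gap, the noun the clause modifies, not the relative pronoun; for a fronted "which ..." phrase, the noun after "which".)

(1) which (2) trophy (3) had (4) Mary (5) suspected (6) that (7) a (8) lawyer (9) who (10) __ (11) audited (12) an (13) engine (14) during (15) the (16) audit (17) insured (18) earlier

The marked gap is inside the relative clause, the subject of "audited".
Its filler is the head noun "lawyer" (via "who"), at word 8.
(The other dependency links word 2 to a gap after word 17.)

8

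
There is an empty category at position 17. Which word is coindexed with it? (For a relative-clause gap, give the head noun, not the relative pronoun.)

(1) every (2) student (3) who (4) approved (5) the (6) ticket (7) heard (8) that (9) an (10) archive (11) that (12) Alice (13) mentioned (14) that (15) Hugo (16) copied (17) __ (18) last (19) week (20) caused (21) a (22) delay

10

The gap at 17 is the object of "copied", inside a relative clause.
The relative pronoun is "that" (word 11); it is bound by the head noun immediately before it.
Its filler is the head noun "archive", at word 10.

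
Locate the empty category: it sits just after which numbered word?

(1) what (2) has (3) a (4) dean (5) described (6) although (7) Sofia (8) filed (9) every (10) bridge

5

The displaced element is "what" (word 1).
It functions as the direct object of "described", so the gap sits immediately after word 5 ("described").
Base order: A dean has described what although Sofia filed every bridge.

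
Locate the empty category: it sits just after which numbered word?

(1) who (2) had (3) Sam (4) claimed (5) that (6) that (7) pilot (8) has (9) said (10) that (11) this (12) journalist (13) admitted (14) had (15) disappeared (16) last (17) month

The displaced element is "who" (word 1).
It is linked across 3 clause boundaries (that → that → Ø).
It functions as the subject of "disappeared", so the gap sits immediately after word 13 ("admitted").
Base order: Sam had claimed that that pilot has said that this journalist admitted that who had disappeared last month.

13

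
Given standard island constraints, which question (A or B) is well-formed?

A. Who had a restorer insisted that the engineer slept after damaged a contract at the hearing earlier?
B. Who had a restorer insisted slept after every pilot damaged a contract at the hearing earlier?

In A, the wh-phrase is extracted from inside an adjunct island (introduced by "after"), which blocks movement.
In B, the extraction path crosses only that-complement boundaries, which are transparent.
So B is grammatical.

B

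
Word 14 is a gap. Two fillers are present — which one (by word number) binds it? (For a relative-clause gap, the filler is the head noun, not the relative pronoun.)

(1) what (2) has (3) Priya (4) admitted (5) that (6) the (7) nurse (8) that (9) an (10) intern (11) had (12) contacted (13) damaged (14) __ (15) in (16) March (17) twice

The marked gap is the direct object of "damaged".
Its filler is the fronted wh-phrase "what", at word 1.
(The other dependency links word 7 to a gap after word 12.)

1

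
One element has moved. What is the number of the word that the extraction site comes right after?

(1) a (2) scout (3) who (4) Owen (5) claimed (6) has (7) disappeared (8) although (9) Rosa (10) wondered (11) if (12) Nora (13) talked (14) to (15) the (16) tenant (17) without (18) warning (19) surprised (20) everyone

The displaced element is "a scout" (word 2).
It is linked across 1 clause boundary (Ø).
It functions as the subject of "disappeared", so the gap sits immediately after word 5 ("claimed").
Base order: Owen claimed a scout has disappeared although Rosa wondered if Nora talked to the tenant without warning.

5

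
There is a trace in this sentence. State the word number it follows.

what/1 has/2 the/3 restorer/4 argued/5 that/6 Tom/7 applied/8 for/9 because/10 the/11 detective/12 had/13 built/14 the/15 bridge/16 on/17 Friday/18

9

The displaced element is "what" (word 1).
It is linked across 1 clause boundary (that).
It functions as the object of the preposition "for" of "applied", so the gap sits immediately after word 9 ("for").
Base order: The restorer has argued that Tom applied for what because the detective had built the bridge on Friday.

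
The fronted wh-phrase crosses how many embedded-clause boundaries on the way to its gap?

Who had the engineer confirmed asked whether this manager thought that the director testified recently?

1

"who" is extracted from the subject of "asked".
Boundaries crossed, outermost first: [Ø] — 1 in total.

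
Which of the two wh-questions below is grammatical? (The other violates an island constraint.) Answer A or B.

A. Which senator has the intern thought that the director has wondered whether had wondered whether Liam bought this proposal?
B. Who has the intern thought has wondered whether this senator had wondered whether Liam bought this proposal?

In A, the wh-phrase is extracted from inside a wh-island (introduced by "whether"), which blocks movement.
In B, the extraction path crosses only that-complement boundaries, which are transparent.
So B is grammatical.

B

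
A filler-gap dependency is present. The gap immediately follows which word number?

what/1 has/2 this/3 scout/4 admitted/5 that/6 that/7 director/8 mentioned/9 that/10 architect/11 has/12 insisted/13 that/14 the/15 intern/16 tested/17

17

The displaced element is "what" (word 1).
It is linked across 3 clause boundaries (that → Ø → that).
It functions as the direct object of "tested", so the gap sits immediately after word 17 ("tested").
Base order: This scout has admitted that that director mentioned that architect has insisted that the intern tested what.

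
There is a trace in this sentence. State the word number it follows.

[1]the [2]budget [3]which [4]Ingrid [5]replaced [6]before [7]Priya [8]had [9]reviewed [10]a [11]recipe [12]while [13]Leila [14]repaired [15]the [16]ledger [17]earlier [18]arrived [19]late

The displaced element is "the budget" (word 2).
It functions as the direct object of "replaced", so the gap sits immediately after word 5 ("replaced").
Base order: Ingrid replaced the budget before Priya had reviewed a recipe while Leila repaired the ledger earlier.

5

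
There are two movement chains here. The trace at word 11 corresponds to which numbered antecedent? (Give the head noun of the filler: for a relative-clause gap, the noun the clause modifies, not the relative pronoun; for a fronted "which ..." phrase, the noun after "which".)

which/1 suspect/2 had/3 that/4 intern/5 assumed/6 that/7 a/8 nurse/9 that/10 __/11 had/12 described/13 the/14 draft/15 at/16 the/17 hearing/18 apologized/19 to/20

9

The marked gap is inside the relative clause, the subject of "described".
Its filler is the head noun "nurse" (via "that"), at word 9.
(The other dependency links word 2 to a gap after word 20.)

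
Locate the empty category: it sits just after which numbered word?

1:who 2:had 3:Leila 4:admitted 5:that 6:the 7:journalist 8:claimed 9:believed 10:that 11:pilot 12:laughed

8

The displaced element is "who" (word 1).
It is linked across 2 clause boundaries (that → Ø).
It functions as the subject of "believed", so the gap sits immediately after word 8 ("claimed").
Base order: Leila had admitted that the journalist claimed that who believed that pilot laughed.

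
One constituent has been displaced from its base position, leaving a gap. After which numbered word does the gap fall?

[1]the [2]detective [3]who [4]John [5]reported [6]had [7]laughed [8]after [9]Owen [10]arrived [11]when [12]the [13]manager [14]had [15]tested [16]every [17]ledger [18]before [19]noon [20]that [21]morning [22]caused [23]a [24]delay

The displaced element is "the detective" (word 2).
It is linked across 1 clause boundary (Ø).
It functions as the subject of "laughed", so the gap sits immediately after word 5 ("reported").
Base order: John reported the detective had laughed after Owen arrived when the manager had tested every ledger before noon that morning.

5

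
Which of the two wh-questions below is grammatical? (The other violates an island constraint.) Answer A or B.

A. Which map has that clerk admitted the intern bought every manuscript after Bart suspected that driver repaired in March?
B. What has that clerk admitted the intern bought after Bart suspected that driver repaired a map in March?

In A, the wh-phrase is extracted from inside an adjunct island (introduced by "after"), which blocks movement.
In B, the extraction path crosses only that-complement boundaries, which are transparent.
So B is grammatical.

B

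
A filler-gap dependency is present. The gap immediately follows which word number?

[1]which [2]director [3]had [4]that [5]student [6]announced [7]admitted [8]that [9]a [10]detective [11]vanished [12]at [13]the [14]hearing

The displaced element is "which director" (word 2).
It is linked across 1 clause boundary (Ø).
It functions as the subject of "admitted", so the gap sits immediately after word 6 ("announced").
Base order: That student had announced which director admitted that a detective vanished at the hearing.

6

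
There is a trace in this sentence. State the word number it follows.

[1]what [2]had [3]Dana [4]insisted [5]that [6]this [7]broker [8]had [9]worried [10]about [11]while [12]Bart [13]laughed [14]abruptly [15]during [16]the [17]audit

The displaced element is "what" (word 1).
It is linked across 1 clause boundary (that).
It functions as the object of the preposition "about" of "worried", so the gap sits immediately after word 10 ("about").
Base order: Dana had insisted that this broker had worried about what while Bart laughed abruptly during the audit.

10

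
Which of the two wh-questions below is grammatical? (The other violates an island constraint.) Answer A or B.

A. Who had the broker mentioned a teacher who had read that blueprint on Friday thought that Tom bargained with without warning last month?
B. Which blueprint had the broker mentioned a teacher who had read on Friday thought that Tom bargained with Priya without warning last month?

A

In B, the wh-phrase is extracted from inside a complex-NP island (relative clause) (introduced by "who"), which blocks movement.
In A, the extraction path crosses only that-complement boundaries, which are transparent.
So A is grammatical.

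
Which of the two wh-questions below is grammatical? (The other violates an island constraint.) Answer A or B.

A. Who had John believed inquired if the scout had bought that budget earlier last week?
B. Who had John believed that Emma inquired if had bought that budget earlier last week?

A

In B, the wh-phrase is extracted from inside a wh-island (introduced by "if"), which blocks movement.
In A, the extraction path crosses only that-complement boundaries, which are transparent.
So A is grammatical.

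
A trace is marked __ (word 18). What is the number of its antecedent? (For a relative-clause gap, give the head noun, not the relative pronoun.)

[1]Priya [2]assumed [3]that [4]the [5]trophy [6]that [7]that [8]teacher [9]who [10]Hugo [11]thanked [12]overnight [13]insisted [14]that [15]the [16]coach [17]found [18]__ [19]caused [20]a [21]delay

The gap at 18 is the object of "found", inside a relative clause.
The relative pronoun is "that" (word 6); it is bound by the head noun immediately before it.
Its filler is the head noun "trophy", at word 5.

5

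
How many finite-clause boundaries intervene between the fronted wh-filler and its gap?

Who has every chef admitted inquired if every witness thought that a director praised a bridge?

"who" is extracted from the subject of "inquired".
Boundaries crossed, outermost first: [Ø] — 1 in total.

1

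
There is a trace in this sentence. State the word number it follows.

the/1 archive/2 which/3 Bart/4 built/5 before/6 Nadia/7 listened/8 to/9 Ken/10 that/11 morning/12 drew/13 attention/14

5

The displaced element is "the archive" (word 2).
It functions as the direct object of "built", so the gap sits immediately after word 5 ("built").
Base order: Bart built the archive before Nadia listened to Ken that morning.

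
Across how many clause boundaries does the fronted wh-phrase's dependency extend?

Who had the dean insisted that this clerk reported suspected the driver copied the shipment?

2

"who" is extracted from the subject of "suspected".
Boundaries crossed, outermost first: [that], [Ø] — 2 in total.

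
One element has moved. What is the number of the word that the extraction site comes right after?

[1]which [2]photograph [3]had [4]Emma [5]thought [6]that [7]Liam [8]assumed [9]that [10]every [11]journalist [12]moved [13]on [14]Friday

The displaced element is "which photograph" (word 2).
It is linked across 2 clause boundaries (that → that).
It functions as the direct object of "moved", so the gap sits immediately after word 12 ("moved").
Base order: Emma had thought that Liam assumed that every journalist moved which photograph on Friday.

12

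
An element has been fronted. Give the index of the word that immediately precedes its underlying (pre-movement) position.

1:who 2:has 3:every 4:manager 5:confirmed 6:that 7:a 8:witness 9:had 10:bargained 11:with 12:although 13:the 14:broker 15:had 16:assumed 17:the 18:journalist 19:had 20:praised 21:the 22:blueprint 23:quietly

The displaced element is "who" (word 1).
It is linked across 1 clause boundary (that).
It functions as the object of the preposition "with" of "bargained", so the gap sits immediately after word 11 ("with").
Base order: Every manager has confirmed that a witness had bargained with who although the broker had assumed the journalist had praised the blueprint quietly.

11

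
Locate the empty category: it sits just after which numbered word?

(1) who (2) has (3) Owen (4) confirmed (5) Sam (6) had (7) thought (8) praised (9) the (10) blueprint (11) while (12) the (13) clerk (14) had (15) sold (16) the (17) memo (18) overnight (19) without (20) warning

The displaced element is "who" (word 1).
It is linked across 2 clause boundaries (Ø → Ø).
It functions as the subject of "praised", so the gap sits immediately after word 7 ("thought").
Base order: Owen has confirmed Sam had thought that who praised the blueprint while the clerk had sold the memo overnight without warning.

7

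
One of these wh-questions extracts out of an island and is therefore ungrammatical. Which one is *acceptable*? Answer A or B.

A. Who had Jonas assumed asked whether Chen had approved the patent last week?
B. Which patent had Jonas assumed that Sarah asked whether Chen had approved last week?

A

In B, the wh-phrase is extracted from inside a wh-island (introduced by "whether"), which blocks movement.
In A, the extraction path crosses only that-complement boundaries, which are transparent.
So A is grammatical.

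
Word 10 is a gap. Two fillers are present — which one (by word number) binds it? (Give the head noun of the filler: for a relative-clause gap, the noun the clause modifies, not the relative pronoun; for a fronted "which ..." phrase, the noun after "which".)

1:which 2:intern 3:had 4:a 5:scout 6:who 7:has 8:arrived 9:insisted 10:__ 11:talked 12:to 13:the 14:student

2

The marked gap is the subject of "talked".
Its filler is the fronted wh-phrase "which intern", at word 2.
(The other dependency links word 5 to a gap after word 6.)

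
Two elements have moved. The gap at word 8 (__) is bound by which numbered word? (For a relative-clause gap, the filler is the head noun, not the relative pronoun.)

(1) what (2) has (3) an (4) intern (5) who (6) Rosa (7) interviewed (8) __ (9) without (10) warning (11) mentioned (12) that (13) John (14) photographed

The marked gap is inside the relative clause, the direct object of "interviewed".
Its filler is the head noun "intern" (via "who"), at word 4.
(The other dependency links word 1 to a gap after word 14.)

4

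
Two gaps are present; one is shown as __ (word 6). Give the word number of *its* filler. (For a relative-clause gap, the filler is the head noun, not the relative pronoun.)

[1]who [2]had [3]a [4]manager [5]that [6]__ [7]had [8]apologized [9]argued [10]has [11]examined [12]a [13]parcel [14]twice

4

The marked gap is inside the relative clause, the subject of "apologized".
Its filler is the head noun "manager" (via "that"), at word 4.
(The other dependency links word 1 to a gap after word 9.)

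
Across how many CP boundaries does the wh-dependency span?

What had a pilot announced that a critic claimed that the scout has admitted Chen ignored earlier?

"what" is extracted from the object of "ignored".
Boundaries crossed, outermost first: [that], [that], [Ø] — 3 in total.

3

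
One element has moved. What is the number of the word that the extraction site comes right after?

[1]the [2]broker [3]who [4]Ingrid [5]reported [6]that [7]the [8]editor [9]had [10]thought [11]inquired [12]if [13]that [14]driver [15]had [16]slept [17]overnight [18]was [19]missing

The displaced element is "the broker" (word 2).
It is linked across 2 clause boundaries (that → Ø).
It functions as the subject of "inquired", so the gap sits immediately after word 10 ("thought").
Base order: Ingrid reported that the editor had thought that the broker inquired if that driver had slept overnight.

10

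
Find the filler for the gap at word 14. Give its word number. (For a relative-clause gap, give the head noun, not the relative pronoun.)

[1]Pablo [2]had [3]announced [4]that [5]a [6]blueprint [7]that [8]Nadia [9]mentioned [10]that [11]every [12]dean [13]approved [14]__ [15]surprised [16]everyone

6

The gap at 14 is the object of "approved", inside a relative clause.
The relative pronoun is "that" (word 7); it is bound by the head noun immediately before it.
Its filler is the head noun "blueprint", at word 6.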